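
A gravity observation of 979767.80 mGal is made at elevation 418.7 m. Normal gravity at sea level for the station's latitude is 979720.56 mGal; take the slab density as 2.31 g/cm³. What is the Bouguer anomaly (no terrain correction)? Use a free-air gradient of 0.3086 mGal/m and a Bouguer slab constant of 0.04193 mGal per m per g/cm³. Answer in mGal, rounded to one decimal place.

Free-air correction = 0.3086 × 418.7 = 129.21 mGal
Free-air anomaly = 979767.80 − 979720.56 + (129.21) = 176.45 mGal
Bouguer slab correction = 0.04193 × 2.31 × 418.7 = 40.55 mGal
Simple Bouguer anomaly = 176.45 − (40.55) = 135.90 mGal

135.9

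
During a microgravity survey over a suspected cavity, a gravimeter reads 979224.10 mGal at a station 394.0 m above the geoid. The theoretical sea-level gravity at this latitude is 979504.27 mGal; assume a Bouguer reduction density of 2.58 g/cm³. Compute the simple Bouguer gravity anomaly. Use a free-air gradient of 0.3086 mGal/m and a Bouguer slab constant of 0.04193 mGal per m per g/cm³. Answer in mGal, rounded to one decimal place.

Free-air correction = 0.3086 × 394.0 = 121.59 mGal
Free-air anomaly = 979224.10 − 979504.27 + (121.59) = -158.58 mGal
Bouguer slab correction = 0.04193 × 2.58 × 394.0 = 42.62 mGal
Simple Bouguer anomaly = -158.58 − (42.62) = -201.20 mGal

-201.2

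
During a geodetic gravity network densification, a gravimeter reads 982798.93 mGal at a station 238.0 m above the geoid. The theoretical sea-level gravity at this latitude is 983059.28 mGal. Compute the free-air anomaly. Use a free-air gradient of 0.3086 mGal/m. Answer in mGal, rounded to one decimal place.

Free-air correction = 0.3086 × 238.0 = 73.45 mGal
Free-air anomaly = 982798.93 − 983059.28 + (73.45) = -186.90 mGal

-186.9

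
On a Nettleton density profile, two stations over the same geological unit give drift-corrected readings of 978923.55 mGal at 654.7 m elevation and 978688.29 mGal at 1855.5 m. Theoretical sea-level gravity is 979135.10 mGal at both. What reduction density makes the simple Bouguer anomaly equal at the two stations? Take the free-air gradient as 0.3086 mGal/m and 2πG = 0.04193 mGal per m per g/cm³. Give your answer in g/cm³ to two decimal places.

Δg_obs = 978688.29 − 978923.55 = -235.26 mGal over Δh = 1855.5 − 654.7 = 1200.8 m
Equal Bouguer anomalies ⇒ Δg_obs + (0.3086 − 0.04193ρ)·Δh = 0
0.3086 − 0.04193ρ = −Δg_obs/Δh = 0.19592
ρ = (0.3086 − 0.19592) / 0.04193 = 2.69 g/cm³

2.69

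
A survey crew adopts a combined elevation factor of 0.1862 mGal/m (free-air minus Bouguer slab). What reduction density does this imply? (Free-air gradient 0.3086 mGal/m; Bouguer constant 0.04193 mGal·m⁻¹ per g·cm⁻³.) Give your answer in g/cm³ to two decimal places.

2.92

0.1862 = 0.3086 − 0.04193 × ρ
ρ = (0.3086 − 0.1862) / 0.04193 = 2.92 g/cm³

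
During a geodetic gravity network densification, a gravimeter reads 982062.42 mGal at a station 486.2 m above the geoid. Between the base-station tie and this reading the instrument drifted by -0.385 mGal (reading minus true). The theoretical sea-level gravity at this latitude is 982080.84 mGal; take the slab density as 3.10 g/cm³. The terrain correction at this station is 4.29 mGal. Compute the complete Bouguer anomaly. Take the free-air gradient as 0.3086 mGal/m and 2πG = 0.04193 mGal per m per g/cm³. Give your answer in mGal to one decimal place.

Drift-corrected reading = 982062.42 − (-0.385) = 982062.805 mGal
Free-air correction = 0.3086 × 486.2 = 150.04 mGal
Free-air anomaly = 982062.805 − 982080.84 + (150.04) = 132.005 mGal
Bouguer slab correction = 0.04193 × 3.10 × 486.2 = 63.20 mGal
Simple Bouguer anomaly = 132.005 − (63.20) = 68.805 mGal
Complete Bouguer anomaly = 68.805 + 4.29 = 73.095 mGal

73.1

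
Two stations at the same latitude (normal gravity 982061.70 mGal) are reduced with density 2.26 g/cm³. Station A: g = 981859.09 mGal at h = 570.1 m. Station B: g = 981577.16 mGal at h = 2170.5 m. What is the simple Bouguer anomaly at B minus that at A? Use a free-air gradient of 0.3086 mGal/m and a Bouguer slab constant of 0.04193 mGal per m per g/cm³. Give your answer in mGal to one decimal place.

60.3

Δg_SB(A) = 981859.09 − 982061.70 + 0.3086×570.1 − 0.04193×2.26×570.1 = -80.70 mGal
Δg_SB(B) = 981577.16 − 982061.70 + 0.3086×2170.5 − 0.04193×2.26×2170.5 = -20.40 mGal
Difference = -20.40 − (-80.70) = 60.30 mGal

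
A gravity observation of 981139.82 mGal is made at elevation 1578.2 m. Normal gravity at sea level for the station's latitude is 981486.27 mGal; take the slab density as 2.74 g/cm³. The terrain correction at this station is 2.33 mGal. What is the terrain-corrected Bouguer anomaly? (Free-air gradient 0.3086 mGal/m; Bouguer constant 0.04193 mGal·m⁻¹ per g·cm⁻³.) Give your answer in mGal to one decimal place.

Free-air correction = 0.3086 × 1578.2 = 487.03 mGal
Free-air anomaly = 981139.82 − 981486.27 + (487.03) = 140.58 mGal
Bouguer slab correction = 0.04193 × 2.74 × 1578.2 = 181.32 mGal
Simple Bouguer anomaly = 140.58 − (181.32) = -40.74 mGal
Complete Bouguer anomaly = -40.74 + 2.33 = -38.41 mGal

-38.4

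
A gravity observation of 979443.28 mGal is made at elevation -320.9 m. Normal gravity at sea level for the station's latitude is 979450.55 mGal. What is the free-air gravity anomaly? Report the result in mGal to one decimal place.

Free-air correction = 0.3086 × -320.9 = -99.03 mGal
Free-air anomaly = 979443.28 − 979450.55 + (-99.03) = -106.30 mGal

-106.3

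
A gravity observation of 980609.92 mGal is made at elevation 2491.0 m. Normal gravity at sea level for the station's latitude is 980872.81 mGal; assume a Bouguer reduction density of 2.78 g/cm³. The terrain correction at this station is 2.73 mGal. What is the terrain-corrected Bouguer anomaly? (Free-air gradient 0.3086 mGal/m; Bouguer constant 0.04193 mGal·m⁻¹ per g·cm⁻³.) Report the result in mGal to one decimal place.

218.2

Free-air correction = 0.3086 × 2491.0 = 768.72 mGal
Free-air anomaly = 980609.92 − 980872.81 + (768.72) = 505.83 mGal
Bouguer slab correction = 0.04193 × 2.78 × 2491.0 = 290.36 mGal
Simple Bouguer anomaly = 505.83 − (290.36) = 215.47 mGal
Complete Bouguer anomaly = 215.47 + 2.73 = 218.20 mGal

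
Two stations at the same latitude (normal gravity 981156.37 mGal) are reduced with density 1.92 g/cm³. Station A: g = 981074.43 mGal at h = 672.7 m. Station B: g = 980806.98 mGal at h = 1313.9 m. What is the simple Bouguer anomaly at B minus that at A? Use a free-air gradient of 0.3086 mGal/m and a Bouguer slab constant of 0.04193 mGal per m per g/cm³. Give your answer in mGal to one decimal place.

-121.2

Δg_SB(A) = 981074.43 − 981156.37 + 0.3086×672.7 − 0.04193×1.92×672.7 = 71.50 mGal
Δg_SB(B) = 980806.98 − 981156.37 + 0.3086×1313.9 − 0.04193×1.92×1313.9 = -49.70 mGal
Difference = -49.70 − (71.50) = -121.20 mGal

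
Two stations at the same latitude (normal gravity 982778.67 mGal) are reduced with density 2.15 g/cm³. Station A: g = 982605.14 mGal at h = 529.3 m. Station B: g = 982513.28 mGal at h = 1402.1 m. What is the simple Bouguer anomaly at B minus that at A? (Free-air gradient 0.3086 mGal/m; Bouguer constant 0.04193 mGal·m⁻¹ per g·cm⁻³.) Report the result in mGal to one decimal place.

98.8

Δg_SB(A) = 982605.14 − 982778.67 + 0.3086×529.3 − 0.04193×2.15×529.3 = -57.90 mGal
Δg_SB(B) = 982513.28 − 982778.67 + 0.3086×1402.1 − 0.04193×2.15×1402.1 = 40.90 mGal
Difference = 40.90 − (-57.90) = 98.80 mGal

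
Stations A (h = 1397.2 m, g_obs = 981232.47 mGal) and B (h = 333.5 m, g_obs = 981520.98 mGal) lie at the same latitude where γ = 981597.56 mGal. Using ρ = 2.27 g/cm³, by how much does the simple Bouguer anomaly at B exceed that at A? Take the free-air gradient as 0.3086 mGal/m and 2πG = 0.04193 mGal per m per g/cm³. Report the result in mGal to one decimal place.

61.5

Δg_SB(A) = 981232.47 − 981597.56 + 0.3086×1397.2 − 0.04193×2.27×1397.2 = -66.90 mGal
Δg_SB(B) = 981520.98 − 981597.56 + 0.3086×333.5 − 0.04193×2.27×333.5 = -5.40 mGal
Difference = -5.40 − (-66.90) = 61.50 mGal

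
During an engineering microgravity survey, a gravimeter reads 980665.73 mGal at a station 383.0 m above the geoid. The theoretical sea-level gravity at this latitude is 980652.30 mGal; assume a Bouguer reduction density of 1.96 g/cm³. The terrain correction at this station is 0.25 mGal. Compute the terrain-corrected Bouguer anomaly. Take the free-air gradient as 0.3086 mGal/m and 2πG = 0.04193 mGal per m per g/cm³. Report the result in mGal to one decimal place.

100.4

Free-air correction = 0.3086 × 383.0 = 118.19 mGal
Free-air anomaly = 980665.73 − 980652.30 + (118.19) = 131.62 mGal
Bouguer slab correction = 0.04193 × 1.96 × 383.0 = 31.48 mGal
Simple Bouguer anomaly = 131.62 − (31.48) = 100.14 mGal
Complete Bouguer anomaly = 100.14 + 0.25 = 100.39 mGal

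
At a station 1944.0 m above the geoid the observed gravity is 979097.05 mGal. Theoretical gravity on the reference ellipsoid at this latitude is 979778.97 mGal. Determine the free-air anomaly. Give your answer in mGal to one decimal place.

Free-air correction = 0.3086 × 1944.0 = 599.92 mGal
Free-air anomaly = 979097.05 − 979778.97 + (599.92) = -82.00 mGal

-82.0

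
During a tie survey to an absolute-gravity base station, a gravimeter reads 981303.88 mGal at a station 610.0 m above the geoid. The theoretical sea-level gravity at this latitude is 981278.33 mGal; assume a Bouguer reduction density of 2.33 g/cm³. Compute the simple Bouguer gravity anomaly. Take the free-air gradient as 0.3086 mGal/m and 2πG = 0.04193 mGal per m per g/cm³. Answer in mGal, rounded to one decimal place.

Free-air correction = 0.3086 × 610.0 = 188.25 mGal
Free-air anomaly = 981303.88 − 981278.33 + (188.25) = 213.80 mGal
Bouguer slab correction = 0.04193 × 2.33 × 610.0 = 59.60 mGal
Simple Bouguer anomaly = 213.80 − (59.60) = 154.20 mGal

154.2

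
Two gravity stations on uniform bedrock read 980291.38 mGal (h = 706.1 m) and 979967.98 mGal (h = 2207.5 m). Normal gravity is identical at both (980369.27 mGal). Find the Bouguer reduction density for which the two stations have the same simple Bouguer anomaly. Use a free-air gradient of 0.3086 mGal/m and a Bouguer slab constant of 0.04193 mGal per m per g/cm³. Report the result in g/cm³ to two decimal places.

Δg_obs = 979967.98 − 980291.38 = -323.40 mGal over Δh = 2207.5 − 706.1 = 1501.4 m
Equal Bouguer anomalies ⇒ Δg_obs + (0.3086 − 0.04193ρ)·Δh = 0
0.3086 − 0.04193ρ = −Δg_obs/Δh = 0.21540
ρ = (0.3086 − 0.21540) / 0.04193 = 2.22 g/cm³

2.22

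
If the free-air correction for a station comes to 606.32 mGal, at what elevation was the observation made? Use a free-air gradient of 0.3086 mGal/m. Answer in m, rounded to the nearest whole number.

1965

h = 606.32 / 0.3086 = 1964.74 m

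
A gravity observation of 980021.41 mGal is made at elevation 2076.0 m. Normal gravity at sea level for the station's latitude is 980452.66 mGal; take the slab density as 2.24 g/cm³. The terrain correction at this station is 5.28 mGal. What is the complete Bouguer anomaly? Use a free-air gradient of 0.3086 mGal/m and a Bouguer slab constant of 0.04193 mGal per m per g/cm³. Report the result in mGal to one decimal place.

19.7

Free-air correction = 0.3086 × 2076.0 = 640.65 mGal
Free-air anomaly = 980021.41 − 980452.66 + (640.65) = 209.40 mGal
Bouguer slab correction = 0.04193 × 2.24 × 2076.0 = 194.98 mGal
Simple Bouguer anomaly = 209.40 − (194.98) = 14.42 mGal
Complete Bouguer anomaly = 14.42 + 5.28 = 19.70 mGal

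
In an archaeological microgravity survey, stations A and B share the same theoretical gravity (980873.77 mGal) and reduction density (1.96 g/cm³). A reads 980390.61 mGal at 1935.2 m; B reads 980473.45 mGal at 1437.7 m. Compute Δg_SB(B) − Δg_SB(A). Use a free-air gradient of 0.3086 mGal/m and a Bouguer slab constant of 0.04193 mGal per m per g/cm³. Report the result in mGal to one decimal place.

-29.8

Δg_SB(A) = 980390.61 − 980873.77 + 0.3086×1935.2 − 0.04193×1.96×1935.2 = -45.00 mGal
Δg_SB(B) = 980473.45 − 980873.77 + 0.3086×1437.7 − 0.04193×1.96×1437.7 = -74.80 mGal
Difference = -74.80 − (-45.00) = -29.80 mGal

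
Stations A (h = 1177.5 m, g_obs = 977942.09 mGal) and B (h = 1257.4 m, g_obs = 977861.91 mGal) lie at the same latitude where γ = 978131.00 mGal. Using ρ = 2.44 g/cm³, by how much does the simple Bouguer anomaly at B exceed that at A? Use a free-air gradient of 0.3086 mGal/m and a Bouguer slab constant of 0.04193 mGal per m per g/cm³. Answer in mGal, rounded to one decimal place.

Δg_SB(A) = 977942.09 − 978131.00 + 0.3086×1177.5 − 0.04193×2.44×1177.5 = 54.00 mGal
Δg_SB(B) = 977861.91 − 978131.00 + 0.3086×1257.4 − 0.04193×2.44×1257.4 = -9.70 mGal
Difference = -9.70 − (54.00) = -63.70 mGal

-63.7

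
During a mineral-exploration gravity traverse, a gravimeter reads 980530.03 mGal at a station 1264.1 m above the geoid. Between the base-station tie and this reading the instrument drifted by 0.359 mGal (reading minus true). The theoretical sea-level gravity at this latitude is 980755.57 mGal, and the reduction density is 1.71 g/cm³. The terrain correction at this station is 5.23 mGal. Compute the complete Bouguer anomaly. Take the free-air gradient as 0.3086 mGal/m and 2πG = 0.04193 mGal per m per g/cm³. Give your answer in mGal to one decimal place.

78.8

Drift-corrected reading = 980530.03 − (0.359) = 980529.671 mGal
Free-air correction = 0.3086 × 1264.1 = 390.10 mGal
Free-air anomaly = 980529.671 − 980755.57 + (390.10) = 164.201 mGal
Bouguer slab correction = 0.04193 × 1.71 × 1264.1 = 90.64 mGal
Simple Bouguer anomaly = 164.201 − (90.64) = 73.561 mGal
Complete Bouguer anomaly = 73.561 + 5.23 = 78.791 mGal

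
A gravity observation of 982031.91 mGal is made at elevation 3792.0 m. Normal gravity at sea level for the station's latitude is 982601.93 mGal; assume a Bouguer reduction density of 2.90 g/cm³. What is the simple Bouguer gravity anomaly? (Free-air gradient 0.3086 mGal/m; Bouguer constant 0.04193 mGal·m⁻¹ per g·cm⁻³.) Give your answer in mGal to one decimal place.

139.1

Free-air correction = 0.3086 × 3792.0 = 1170.21 mGal
Free-air anomaly = 982031.91 − 982601.93 + (1170.21) = 600.19 mGal
Bouguer slab correction = 0.04193 × 2.90 × 3792.0 = 461.10 mGal
Simple Bouguer anomaly = 600.19 − (461.10) = 139.09 mGal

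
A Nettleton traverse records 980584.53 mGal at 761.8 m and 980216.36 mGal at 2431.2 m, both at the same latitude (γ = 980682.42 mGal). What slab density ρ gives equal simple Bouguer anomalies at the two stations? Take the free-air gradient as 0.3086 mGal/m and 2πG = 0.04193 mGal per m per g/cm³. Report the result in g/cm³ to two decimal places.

Δg_obs = 980216.36 − 980584.53 = -368.17 mGal over Δh = 2431.2 − 761.8 = 1669.4 m
Equal Bouguer anomalies ⇒ Δg_obs + (0.3086 − 0.04193ρ)·Δh = 0
0.3086 − 0.04193ρ = −Δg_obs/Δh = 0.22054
ρ = (0.3086 − 0.22054) / 0.04193 = 2.10 g/cm³

2.10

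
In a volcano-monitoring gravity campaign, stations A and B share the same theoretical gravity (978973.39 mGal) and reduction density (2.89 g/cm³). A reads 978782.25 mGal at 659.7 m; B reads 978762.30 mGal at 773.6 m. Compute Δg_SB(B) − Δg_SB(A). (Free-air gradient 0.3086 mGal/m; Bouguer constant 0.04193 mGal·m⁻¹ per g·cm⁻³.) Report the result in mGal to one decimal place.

Δg_SB(A) = 978782.25 − 978973.39 + 0.3086×659.7 − 0.04193×2.89×659.7 = -67.50 mGal
Δg_SB(B) = 978762.30 − 978973.39 + 0.3086×773.6 − 0.04193×2.89×773.6 = -66.10 mGal
Difference = -66.10 − (-67.50) = 1.40 mGal

1.4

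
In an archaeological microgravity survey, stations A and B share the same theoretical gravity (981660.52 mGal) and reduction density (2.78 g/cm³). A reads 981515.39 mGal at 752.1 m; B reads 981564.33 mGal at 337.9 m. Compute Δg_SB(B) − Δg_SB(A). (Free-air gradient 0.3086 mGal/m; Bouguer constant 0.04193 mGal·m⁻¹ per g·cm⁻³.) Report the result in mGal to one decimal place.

Δg_SB(A) = 981515.39 − 981660.52 + 0.3086×752.1 − 0.04193×2.78×752.1 = -0.70 mGal
Δg_SB(B) = 981564.33 − 981660.52 + 0.3086×337.9 − 0.04193×2.78×337.9 = -31.30 mGal
Difference = -31.30 − (-0.70) = -30.60 mGal

-30.6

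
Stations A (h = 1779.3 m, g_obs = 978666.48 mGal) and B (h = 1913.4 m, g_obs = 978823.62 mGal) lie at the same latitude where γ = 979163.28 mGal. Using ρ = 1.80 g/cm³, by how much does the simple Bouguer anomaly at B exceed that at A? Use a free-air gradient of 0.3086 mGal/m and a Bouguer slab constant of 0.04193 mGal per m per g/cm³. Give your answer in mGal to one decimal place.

Δg_SB(A) = 978666.48 − 979163.28 + 0.3086×1779.3 − 0.04193×1.80×1779.3 = -82.00 mGal
Δg_SB(B) = 978823.62 − 979163.28 + 0.3086×1913.4 − 0.04193×1.80×1913.4 = 106.40 mGal
Difference = 106.40 − (-82.00) = 188.40 mGal

188.4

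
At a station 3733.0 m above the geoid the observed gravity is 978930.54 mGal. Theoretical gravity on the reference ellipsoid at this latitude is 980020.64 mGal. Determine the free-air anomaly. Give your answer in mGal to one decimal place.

Free-air correction = 0.3086 × 3733.0 = 1152.00 mGal
Free-air anomaly = 978930.54 − 980020.64 + (1152.00) = 61.90 mGal

61.9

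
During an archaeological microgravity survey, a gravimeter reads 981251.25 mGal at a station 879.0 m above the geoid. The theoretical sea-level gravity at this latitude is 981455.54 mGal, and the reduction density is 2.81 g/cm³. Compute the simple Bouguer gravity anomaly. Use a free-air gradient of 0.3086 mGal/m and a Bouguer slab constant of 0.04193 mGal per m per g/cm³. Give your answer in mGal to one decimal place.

-36.6

Free-air correction = 0.3086 × 879.0 = 271.26 mGal
Free-air anomaly = 981251.25 − 981455.54 + (271.26) = 66.97 mGal
Bouguer slab correction = 0.04193 × 2.81 × 879.0 = 103.57 mGal
Simple Bouguer anomaly = 66.97 − (103.57) = -36.60 mGal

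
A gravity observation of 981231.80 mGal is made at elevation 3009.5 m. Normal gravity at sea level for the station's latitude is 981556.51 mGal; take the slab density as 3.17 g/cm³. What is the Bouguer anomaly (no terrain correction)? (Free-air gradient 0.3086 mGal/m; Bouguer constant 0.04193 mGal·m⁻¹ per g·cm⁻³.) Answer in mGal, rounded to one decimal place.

204.0

Free-air correction = 0.3086 × 3009.5 = 928.73 mGal
Free-air anomaly = 981231.80 − 981556.51 + (928.73) = 604.02 mGal
Bouguer slab correction = 0.04193 × 3.17 × 3009.5 = 400.02 mGal
Simple Bouguer anomaly = 604.02 − (400.02) = 204.00 mGal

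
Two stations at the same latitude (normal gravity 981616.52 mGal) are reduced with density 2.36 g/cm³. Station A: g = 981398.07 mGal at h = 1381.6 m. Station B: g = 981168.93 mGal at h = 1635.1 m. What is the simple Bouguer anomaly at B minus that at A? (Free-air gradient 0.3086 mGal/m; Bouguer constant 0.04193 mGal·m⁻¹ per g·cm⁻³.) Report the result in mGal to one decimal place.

Δg_SB(A) = 981398.07 − 981616.52 + 0.3086×1381.6 − 0.04193×2.36×1381.6 = 71.20 mGal
Δg_SB(B) = 981168.93 − 981616.52 + 0.3086×1635.1 − 0.04193×2.36×1635.1 = -104.80 mGal
Difference = -104.80 − (71.20) = -176.00 mGal

-176.0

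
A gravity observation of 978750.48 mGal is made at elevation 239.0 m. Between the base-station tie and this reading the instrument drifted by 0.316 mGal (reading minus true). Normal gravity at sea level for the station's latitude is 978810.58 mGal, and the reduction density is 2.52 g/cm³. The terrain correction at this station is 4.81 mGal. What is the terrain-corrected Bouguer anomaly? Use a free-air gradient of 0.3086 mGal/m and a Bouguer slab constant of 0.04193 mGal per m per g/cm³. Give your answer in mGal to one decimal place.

Drift-corrected reading = 978750.48 − (0.316) = 978750.164 mGal
Free-air correction = 0.3086 × 239.0 = 73.76 mGal
Free-air anomaly = 978750.164 − 978810.58 + (73.76) = 13.344 mGal
Bouguer slab correction = 0.04193 × 2.52 × 239.0 = 25.25 mGal
Simple Bouguer anomaly = 13.344 − (25.25) = -11.906 mGal
Complete Bouguer anomaly = -11.906 + 4.81 = -7.096 mGal

-7.1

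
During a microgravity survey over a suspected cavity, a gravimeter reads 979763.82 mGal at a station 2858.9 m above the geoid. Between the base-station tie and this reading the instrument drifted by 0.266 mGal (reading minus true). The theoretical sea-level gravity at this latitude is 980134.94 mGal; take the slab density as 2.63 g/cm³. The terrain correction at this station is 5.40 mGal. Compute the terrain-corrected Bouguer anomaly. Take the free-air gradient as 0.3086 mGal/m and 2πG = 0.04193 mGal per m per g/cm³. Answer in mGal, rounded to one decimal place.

201.0

Drift-corrected reading = 979763.82 − (0.266) = 979763.554 mGal
Free-air correction = 0.3086 × 2858.9 = 882.26 mGal
Free-air anomaly = 979763.554 − 980134.94 + (882.26) = 510.874 mGal
Bouguer slab correction = 0.04193 × 2.63 × 2858.9 = 315.27 mGal
Simple Bouguer anomaly = 510.874 − (315.27) = 195.604 mGal
Complete Bouguer anomaly = 195.604 + 5.40 = 201.004 mGal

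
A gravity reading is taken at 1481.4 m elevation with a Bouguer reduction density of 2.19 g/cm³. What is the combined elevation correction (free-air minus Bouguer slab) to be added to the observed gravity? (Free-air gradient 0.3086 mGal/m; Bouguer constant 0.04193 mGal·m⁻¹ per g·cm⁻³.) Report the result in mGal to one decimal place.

321.1

Combined gradient = 0.3086 − 0.04193 × 2.19 = 0.2167733 mGal/m
Combined elevation correction = 0.2167733 × 1481.4 = 321.1 mGal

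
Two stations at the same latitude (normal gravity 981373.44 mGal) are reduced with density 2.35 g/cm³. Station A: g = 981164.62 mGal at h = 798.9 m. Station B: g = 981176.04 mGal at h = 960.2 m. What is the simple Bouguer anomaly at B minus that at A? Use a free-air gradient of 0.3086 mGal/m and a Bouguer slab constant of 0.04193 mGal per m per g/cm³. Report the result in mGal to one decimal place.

Δg_SB(A) = 981164.62 − 981373.44 + 0.3086×798.9 − 0.04193×2.35×798.9 = -41.00 mGal
Δg_SB(B) = 981176.04 − 981373.44 + 0.3086×960.2 − 0.04193×2.35×960.2 = 4.30 mGal
Difference = 4.30 − (-41.00) = 45.30 mGal

45.3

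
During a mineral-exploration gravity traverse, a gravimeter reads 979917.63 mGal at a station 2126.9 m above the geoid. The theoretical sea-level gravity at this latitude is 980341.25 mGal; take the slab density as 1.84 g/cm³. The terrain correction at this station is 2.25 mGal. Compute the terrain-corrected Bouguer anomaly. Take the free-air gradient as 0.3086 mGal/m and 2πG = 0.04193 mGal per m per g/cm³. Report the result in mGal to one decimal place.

70.9

Free-air correction = 0.3086 × 2126.9 = 656.36 mGal
Free-air anomaly = 979917.63 − 980341.25 + (656.36) = 232.74 mGal
Bouguer slab correction = 0.04193 × 1.84 × 2126.9 = 164.09 mGal
Simple Bouguer anomaly = 232.74 − (164.09) = 68.65 mGal
Complete Bouguer anomaly = 68.65 + 2.25 = 70.90 mGal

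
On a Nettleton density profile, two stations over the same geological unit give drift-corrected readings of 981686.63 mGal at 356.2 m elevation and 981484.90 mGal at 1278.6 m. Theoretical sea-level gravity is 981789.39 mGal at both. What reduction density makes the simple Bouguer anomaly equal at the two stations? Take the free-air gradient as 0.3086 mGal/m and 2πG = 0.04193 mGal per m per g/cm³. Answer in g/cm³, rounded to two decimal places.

Δg_obs = 981484.90 − 981686.63 = -201.73 mGal over Δh = 1278.6 − 356.2 = 922.4 m
Equal Bouguer anomalies ⇒ Δg_obs + (0.3086 − 0.04193ρ)·Δh = 0
0.3086 − 0.04193ρ = −Δg_obs/Δh = 0.21870
ρ = (0.3086 − 0.21870) / 0.04193 = 2.14 g/cm³

2.14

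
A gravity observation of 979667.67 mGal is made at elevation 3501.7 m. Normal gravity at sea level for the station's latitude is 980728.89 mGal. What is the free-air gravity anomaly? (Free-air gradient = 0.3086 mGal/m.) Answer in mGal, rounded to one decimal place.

19.4

Free-air correction = 0.3086 × 3501.7 = 1080.62 mGal
Free-air anomaly = 979667.67 − 980728.89 + (1080.62) = 19.40 mGal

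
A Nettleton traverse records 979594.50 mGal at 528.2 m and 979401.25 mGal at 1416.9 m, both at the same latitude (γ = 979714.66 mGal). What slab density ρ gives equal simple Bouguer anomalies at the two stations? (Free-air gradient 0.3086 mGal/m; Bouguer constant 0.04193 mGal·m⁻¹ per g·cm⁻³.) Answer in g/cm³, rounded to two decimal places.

2.17

Δg_obs = 979401.25 − 979594.50 = -193.25 mGal over Δh = 1416.9 − 528.2 = 888.7 m
Equal Bouguer anomalies ⇒ Δg_obs + (0.3086 − 0.04193ρ)·Δh = 0
0.3086 − 0.04193ρ = −Δg_obs/Δh = 0.21745
ρ = (0.3086 − 0.21745) / 0.04193 = 2.17 g/cm³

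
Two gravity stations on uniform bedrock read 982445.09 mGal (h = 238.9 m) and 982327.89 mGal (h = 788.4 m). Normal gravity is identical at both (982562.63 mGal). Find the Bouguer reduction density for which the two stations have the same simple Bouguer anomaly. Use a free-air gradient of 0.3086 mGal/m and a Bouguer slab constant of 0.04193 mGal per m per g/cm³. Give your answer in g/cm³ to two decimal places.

Δg_obs = 982327.89 − 982445.09 = -117.20 mGal over Δh = 788.4 − 238.9 = 549.5 m
Equal Bouguer anomalies ⇒ Δg_obs + (0.3086 − 0.04193ρ)·Δh = 0
0.3086 − 0.04193ρ = −Δg_obs/Δh = 0.21328
ρ = (0.3086 − 0.21328) / 0.04193 = 2.27 g/cm³

2.27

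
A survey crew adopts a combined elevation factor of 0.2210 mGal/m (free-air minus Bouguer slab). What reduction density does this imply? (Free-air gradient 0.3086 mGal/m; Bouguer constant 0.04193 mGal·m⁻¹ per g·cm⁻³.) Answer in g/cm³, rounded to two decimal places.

2.09

0.2210 = 0.3086 − 0.04193 × ρ
ρ = (0.3086 − 0.2210) / 0.04193 = 2.09 g/cm³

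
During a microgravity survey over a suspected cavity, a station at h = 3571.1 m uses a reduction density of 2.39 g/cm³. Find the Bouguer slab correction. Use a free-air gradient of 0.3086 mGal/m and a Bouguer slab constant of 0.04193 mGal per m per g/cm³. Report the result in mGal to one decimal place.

Bouguer slab correction = 0.04193 × 2.39 × 3571.1 = 357.9 mGal

357.9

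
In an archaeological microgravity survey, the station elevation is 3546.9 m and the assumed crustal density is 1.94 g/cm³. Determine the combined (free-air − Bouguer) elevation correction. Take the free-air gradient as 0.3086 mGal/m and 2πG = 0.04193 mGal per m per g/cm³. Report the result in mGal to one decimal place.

806.1

Combined gradient = 0.3086 − 0.04193 × 1.94 = 0.2272558 mGal/m
Combined elevation correction = 0.2272558 × 3546.9 = 806.1 mGal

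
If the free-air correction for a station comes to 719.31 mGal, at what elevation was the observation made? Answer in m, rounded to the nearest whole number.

2331

h = 719.31 / 0.3086 = 2330.88 m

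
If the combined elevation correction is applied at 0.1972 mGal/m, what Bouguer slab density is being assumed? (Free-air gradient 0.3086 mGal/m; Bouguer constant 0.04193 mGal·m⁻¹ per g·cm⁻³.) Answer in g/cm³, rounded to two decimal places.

0.1972 = 0.3086 − 0.04193 × ρ
ρ = (0.3086 − 0.1972) / 0.04193 = 2.66 g/cm³

2.66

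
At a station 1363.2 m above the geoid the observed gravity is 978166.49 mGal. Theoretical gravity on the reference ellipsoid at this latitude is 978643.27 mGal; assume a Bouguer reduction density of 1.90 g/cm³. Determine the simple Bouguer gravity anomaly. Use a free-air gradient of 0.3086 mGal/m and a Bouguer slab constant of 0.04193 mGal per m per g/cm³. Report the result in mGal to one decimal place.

Free-air correction = 0.3086 × 1363.2 = 420.68 mGal
Free-air anomaly = 978166.49 − 978643.27 + (420.68) = -56.10 mGal
Bouguer slab correction = 0.04193 × 1.90 × 1363.2 = 108.60 mGal
Simple Bouguer anomaly = -56.10 − (108.60) = -164.70 mGal

-164.7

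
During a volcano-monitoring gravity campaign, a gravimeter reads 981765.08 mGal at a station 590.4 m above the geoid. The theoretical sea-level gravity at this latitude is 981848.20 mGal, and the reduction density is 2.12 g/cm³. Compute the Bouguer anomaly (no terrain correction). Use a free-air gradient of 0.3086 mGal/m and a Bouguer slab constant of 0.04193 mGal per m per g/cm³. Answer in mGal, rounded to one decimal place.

Free-air correction = 0.3086 × 590.4 = 182.20 mGal
Free-air anomaly = 981765.08 − 981848.20 + (182.20) = 99.08 mGal
Bouguer slab correction = 0.04193 × 2.12 × 590.4 = 52.48 mGal
Simple Bouguer anomaly = 99.08 − (52.48) = 46.60 mGal

46.6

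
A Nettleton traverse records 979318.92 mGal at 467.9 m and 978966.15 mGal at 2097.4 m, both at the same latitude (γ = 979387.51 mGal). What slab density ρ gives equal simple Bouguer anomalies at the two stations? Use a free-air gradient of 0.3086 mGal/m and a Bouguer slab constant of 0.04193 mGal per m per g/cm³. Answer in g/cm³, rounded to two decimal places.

Δg_obs = 978966.15 − 979318.92 = -352.77 mGal over Δh = 2097.4 − 467.9 = 1629.5 m
Equal Bouguer anomalies ⇒ Δg_obs + (0.3086 − 0.04193ρ)·Δh = 0
0.3086 − 0.04193ρ = −Δg_obs/Δh = 0.21649
ρ = (0.3086 − 0.21649) / 0.04193 = 2.20 g/cm³

2.20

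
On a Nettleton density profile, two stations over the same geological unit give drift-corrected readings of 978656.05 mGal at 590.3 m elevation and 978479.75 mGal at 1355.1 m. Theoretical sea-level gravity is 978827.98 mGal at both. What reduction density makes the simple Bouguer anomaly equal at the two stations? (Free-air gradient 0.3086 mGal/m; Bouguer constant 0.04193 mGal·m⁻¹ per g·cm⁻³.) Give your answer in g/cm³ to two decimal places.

Δg_obs = 978479.75 − 978656.05 = -176.30 mGal over Δh = 1355.1 − 590.3 = 764.8 m
Equal Bouguer anomalies ⇒ Δg_obs + (0.3086 − 0.04193ρ)·Δh = 0
0.3086 − 0.04193ρ = −Δg_obs/Δh = 0.23052
ρ = (0.3086 − 0.23052) / 0.04193 = 1.86 g/cm³

1.86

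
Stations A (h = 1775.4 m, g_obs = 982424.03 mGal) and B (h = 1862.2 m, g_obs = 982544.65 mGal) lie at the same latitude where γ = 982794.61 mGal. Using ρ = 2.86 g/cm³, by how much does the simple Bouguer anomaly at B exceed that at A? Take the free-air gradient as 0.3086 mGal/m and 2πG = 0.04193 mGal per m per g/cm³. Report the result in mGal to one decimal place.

Δg_SB(A) = 982424.03 − 982794.61 + 0.3086×1775.4 − 0.04193×2.86×1775.4 = -35.60 mGal
Δg_SB(B) = 982544.65 − 982794.61 + 0.3086×1862.2 − 0.04193×2.86×1862.2 = 101.40 mGal
Difference = 101.40 − (-35.60) = 137.00 mGal

137.0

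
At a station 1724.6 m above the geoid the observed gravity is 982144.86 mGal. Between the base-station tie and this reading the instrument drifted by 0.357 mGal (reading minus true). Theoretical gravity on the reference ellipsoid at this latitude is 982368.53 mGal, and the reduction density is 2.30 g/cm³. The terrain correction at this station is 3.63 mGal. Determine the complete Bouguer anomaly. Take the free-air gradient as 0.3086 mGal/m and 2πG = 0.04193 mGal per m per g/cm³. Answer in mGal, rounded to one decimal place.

Drift-corrected reading = 982144.86 − (0.357) = 982144.503 mGal
Free-air correction = 0.3086 × 1724.6 = 532.21 mGal
Free-air anomaly = 982144.503 − 982368.53 + (532.21) = 308.183 mGal
Bouguer slab correction = 0.04193 × 2.30 × 1724.6 = 166.32 mGal
Simple Bouguer anomaly = 308.183 − (166.32) = 141.863 mGal
Complete Bouguer anomaly = 141.863 + 3.63 = 145.493 mGal

145.5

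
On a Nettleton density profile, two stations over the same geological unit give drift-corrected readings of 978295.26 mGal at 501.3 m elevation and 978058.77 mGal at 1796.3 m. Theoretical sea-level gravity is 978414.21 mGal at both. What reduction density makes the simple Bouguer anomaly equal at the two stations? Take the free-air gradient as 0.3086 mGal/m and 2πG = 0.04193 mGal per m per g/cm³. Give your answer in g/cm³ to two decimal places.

Δg_obs = 978058.77 − 978295.26 = -236.49 mGal over Δh = 1796.3 − 501.3 = 1295.0 m
Equal Bouguer anomalies ⇒ Δg_obs + (0.3086 − 0.04193ρ)·Δh = 0
0.3086 − 0.04193ρ = −Δg_obs/Δh = 0.18262
ρ = (0.3086 − 0.18262) / 0.04193 = 3.00 g/cm³

3.00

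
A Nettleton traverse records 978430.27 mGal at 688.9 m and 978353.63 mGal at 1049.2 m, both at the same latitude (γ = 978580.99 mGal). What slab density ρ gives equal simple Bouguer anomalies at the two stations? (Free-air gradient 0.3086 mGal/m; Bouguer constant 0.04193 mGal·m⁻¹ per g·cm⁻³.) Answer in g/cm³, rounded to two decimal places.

2.29

Δg_obs = 978353.63 − 978430.27 = -76.64 mGal over Δh = 1049.2 − 688.9 = 360.3 m
Equal Bouguer anomalies ⇒ Δg_obs + (0.3086 − 0.04193ρ)·Δh = 0
0.3086 − 0.04193ρ = −Δg_obs/Δh = 0.21271
ρ = (0.3086 − 0.21271) / 0.04193 = 2.29 g/cm³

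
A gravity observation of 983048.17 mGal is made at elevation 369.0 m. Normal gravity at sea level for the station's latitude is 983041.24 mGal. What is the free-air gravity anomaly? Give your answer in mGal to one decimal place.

120.8

Free-air correction = 0.3086 × 369.0 = 113.87 mGal
Free-air anomaly = 983048.17 − 983041.24 + (113.87) = 120.80 mGal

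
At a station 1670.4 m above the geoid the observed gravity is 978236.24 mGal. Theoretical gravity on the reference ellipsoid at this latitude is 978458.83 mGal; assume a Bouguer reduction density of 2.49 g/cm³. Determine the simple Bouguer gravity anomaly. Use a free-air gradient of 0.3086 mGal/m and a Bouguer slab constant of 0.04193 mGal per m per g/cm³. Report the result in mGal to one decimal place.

118.5

Free-air correction = 0.3086 × 1670.4 = 515.49 mGal
Free-air anomaly = 978236.24 − 978458.83 + (515.49) = 292.90 mGal
Bouguer slab correction = 0.04193 × 2.49 × 1670.4 = 174.40 mGal
Simple Bouguer anomaly = 292.90 − (174.40) = 118.50 mGal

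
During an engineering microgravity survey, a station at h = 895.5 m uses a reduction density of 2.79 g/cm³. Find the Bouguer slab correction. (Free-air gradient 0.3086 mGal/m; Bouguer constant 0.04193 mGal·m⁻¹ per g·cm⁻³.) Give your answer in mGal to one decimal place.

Bouguer slab correction = 0.04193 × 2.79 × 895.5 = 104.8 mGal

104.8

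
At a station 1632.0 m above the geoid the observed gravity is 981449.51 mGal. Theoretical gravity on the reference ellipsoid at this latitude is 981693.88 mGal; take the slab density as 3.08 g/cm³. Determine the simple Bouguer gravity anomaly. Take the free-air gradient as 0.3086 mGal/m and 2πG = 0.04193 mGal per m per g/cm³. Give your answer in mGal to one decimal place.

48.5

Free-air correction = 0.3086 × 1632.0 = 503.64 mGal
Free-air anomaly = 981449.51 − 981693.88 + (503.64) = 259.27 mGal
Bouguer slab correction = 0.04193 × 3.08 × 1632.0 = 210.76 mGal
Simple Bouguer anomaly = 259.27 − (210.76) = 48.51 mGal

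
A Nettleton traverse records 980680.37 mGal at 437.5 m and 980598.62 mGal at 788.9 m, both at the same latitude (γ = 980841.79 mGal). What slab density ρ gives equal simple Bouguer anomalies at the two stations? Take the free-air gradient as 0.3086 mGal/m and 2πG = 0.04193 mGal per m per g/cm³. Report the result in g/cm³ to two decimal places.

Δg_obs = 980598.62 − 980680.37 = -81.75 mGal over Δh = 788.9 − 437.5 = 351.4 m
Equal Bouguer anomalies ⇒ Δg_obs + (0.3086 − 0.04193ρ)·Δh = 0
0.3086 − 0.04193ρ = −Δg_obs/Δh = 0.23264
ρ = (0.3086 − 0.23264) / 0.04193 = 1.81 g/cm³

1.81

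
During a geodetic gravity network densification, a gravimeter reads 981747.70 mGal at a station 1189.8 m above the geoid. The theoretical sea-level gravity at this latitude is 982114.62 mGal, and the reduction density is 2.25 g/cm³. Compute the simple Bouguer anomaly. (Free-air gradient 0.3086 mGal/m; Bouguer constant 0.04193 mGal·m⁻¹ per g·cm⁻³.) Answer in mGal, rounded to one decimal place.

Free-air correction = 0.3086 × 1189.8 = 367.17 mGal
Free-air anomaly = 981747.70 − 982114.62 + (367.17) = 0.25 mGal
Bouguer slab correction = 0.04193 × 2.25 × 1189.8 = 112.25 mGal
Simple Bouguer anomaly = 0.25 − (112.25) = -112.00 mGal

-112.0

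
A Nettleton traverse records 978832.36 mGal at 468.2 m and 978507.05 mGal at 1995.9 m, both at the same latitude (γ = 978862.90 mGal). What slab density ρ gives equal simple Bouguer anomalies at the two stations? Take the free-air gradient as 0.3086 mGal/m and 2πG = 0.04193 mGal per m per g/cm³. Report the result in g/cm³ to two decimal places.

2.28

Δg_obs = 978507.05 − 978832.36 = -325.31 mGal over Δh = 1995.9 − 468.2 = 1527.7 m
Equal Bouguer anomalies ⇒ Δg_obs + (0.3086 − 0.04193ρ)·Δh = 0
0.3086 − 0.04193ρ = −Δg_obs/Δh = 0.21294
ρ = (0.3086 − 0.21294) / 0.04193 = 2.28 g/cm³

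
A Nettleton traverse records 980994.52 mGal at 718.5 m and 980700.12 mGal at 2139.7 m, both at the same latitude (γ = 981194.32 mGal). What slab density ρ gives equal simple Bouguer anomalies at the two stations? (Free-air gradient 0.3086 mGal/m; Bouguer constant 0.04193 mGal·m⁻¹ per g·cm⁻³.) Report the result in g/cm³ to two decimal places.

Δg_obs = 980700.12 − 980994.52 = -294.40 mGal over Δh = 2139.7 − 718.5 = 1421.2 m
Equal Bouguer anomalies ⇒ Δg_obs + (0.3086 − 0.04193ρ)·Δh = 0
0.3086 − 0.04193ρ = −Δg_obs/Δh = 0.20715
ρ = (0.3086 − 0.20715) / 0.04193 = 2.42 g/cm³

2.42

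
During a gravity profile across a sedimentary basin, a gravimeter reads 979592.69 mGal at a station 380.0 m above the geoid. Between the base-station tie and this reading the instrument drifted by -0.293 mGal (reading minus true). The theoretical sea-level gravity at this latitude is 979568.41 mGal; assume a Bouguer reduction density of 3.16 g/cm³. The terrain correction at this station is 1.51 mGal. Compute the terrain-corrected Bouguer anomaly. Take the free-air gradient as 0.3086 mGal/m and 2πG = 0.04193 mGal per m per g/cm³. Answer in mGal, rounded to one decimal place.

93.0

Drift-corrected reading = 979592.69 − (-0.293) = 979592.983 mGal
Free-air correction = 0.3086 × 380.0 = 117.27 mGal
Free-air anomaly = 979592.983 − 979568.41 + (117.27) = 141.843 mGal
Bouguer slab correction = 0.04193 × 3.16 × 380.0 = 50.35 mGal
Simple Bouguer anomaly = 141.843 − (50.35) = 91.493 mGal
Complete Bouguer anomaly = 91.493 + 1.51 = 93.003 mGal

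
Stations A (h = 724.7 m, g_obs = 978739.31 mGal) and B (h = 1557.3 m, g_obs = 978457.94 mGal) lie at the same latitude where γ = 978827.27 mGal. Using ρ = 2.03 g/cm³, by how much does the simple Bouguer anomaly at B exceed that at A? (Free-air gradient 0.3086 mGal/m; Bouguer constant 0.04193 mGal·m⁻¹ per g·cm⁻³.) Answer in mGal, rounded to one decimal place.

Δg_SB(A) = 978739.31 − 978827.27 + 0.3086×724.7 − 0.04193×2.03×724.7 = 74.00 mGal
Δg_SB(B) = 978457.94 − 978827.27 + 0.3086×1557.3 − 0.04193×2.03×1557.3 = -21.30 mGal
Difference = -21.30 − (74.00) = -95.30 mGal

-95.3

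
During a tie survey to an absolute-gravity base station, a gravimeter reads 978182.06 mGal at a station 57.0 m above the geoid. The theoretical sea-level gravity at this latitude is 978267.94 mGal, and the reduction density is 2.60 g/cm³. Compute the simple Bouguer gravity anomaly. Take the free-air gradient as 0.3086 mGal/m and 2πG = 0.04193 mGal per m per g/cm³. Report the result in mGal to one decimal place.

Free-air correction = 0.3086 × 57.0 = 17.59 mGal
Free-air anomaly = 978182.06 − 978267.94 + (17.59) = -68.29 mGal
Bouguer slab correction = 0.04193 × 2.60 × 57.0 = 6.21 mGal
Simple Bouguer anomaly = -68.29 − (6.21) = -74.50 mGal

-74.5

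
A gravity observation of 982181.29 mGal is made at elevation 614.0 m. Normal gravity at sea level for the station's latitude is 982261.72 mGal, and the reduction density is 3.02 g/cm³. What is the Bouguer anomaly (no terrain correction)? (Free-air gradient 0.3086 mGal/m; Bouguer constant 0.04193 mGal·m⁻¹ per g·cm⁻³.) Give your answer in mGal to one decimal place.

Free-air correction = 0.3086 × 614.0 = 189.48 mGal
Free-air anomaly = 982181.29 − 982261.72 + (189.48) = 109.05 mGal
Bouguer slab correction = 0.04193 × 3.02 × 614.0 = 77.75 mGal
Simple Bouguer anomaly = 109.05 − (77.75) = 31.30 mGal

31.3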